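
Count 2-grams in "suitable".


Word: "suitable" (length 8)
Number of 2-grams = length - 2 + 1 = 8 - 2 + 1
= 7


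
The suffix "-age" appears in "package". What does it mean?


Suffix: -age
As in: package -> pack + -age
Meaning = result / collection


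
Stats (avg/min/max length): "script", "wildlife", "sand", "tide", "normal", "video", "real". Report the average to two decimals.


Lengths: "script"=6, "wildlife"=8, "sand"=4, "tide"=4, "normal"=6, "video"=5, "real"=4
Sum = 37, Count = 7
Average = 37/7 = 5.29
= avg=5.29, min=4, max=8


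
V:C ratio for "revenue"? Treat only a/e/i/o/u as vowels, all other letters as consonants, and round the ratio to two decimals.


Word: "revenue"
Vowels (a,e,i,o,u): 4
Consonants: 3
Ratio = 4/3
= 1.33


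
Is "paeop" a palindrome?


Word: "paeop"
Reversed: "poeap"
Forward == Backward? paeop != poeap
Palindrome = No


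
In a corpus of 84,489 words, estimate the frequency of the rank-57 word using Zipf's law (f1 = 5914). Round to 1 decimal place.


Zipf's law: f(r) = f(1) / r
f(1) = 5914
f(57) = 5914 / 57
= 103.8 occurrences


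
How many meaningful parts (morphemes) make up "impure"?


Word: "impure"
Morphemes: im- / pure
Each morpheme carries meaning
= 2 morphemes


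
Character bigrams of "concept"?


Word: "concept" (length 7)
Number of bigrams = 7 - 2 + 1 = 6
  Position 0: "co"
  Position 1: "on"
  Position 2: "nc"
  Position 3: "ce"
  Position 4: "ep"
  Position 5: "pt"
Bigrams = "co", "on", "nc", "ce", "ep", "pt"


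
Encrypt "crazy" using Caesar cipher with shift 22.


Word: "crazy"
Shift: 22
Each letter → (letter + shift) mod 26:
  'c' (2) + 22 = 24 → 'y'
  'r' (17) + 22 = 13 → 'n'
  'a' (0) + 22 = 22 → 'w'
  'z' (25) + 22 = 21 → 'v'
  'y' (24) + 22 = 20 → 'u'
Result = "ynwvu"


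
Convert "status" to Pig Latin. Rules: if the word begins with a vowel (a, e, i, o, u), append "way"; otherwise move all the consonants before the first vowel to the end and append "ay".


Word: "status"
Starts with consonant(s) → move to end, add 'ay'
Consonant cluster: "st"
Pig Latin = "atusstay"


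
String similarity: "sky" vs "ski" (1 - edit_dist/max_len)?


Word 1: "sky" (length 3)
Word 2: "ski" (length 3)
One optimal edit sequence:
  1. keep 's'
  2. keep 'k'
  3. substitute 'y' -> 'i'  (+1)
Edit distance = 1
Max length = max(3, 3) = 3
Similarity = 1 - 1/3
= 0.6667


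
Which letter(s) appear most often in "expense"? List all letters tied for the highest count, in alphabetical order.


Word: "expense"
Letter counts:
  'e': 3
  'n': 1
  'p': 1
  's': 1
  'x': 1
Maximum count = 3
Most frequent = 'e' (3 times each)


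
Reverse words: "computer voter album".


Original: "computer voter album"
Words (1..n): computer | voter | album
Reversed (n..1): album | voter | computer
Result = "album voter computer"


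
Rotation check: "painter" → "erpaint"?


Word: "painter", Candidate: "erpaint"
Method: check if candidate is substring of word+word
"painterpainter" contains "erpaint"? Yes
Is rotation = Yes


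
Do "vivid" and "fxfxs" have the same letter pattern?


Pattern of "vivid": [0, 1, 0, 1, 2]
Pattern of "fxfxs": [0, 1, 0, 1, 2]
Patterns match
Same pattern = Yes


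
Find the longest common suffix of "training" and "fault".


Word 1: "training"
Word 2: "fault"
Comparing from end:
  Pos -1: 'g' != 't' (stop)
LCS = "" (length 0)


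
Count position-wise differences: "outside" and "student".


Comparing character by character (same length = 7):
  Pos 0: 'o' vs 's' !=
  Pos 1: 'u' vs 't' !=
  Pos 2: 't' vs 'u' !=
  Pos 3: 's' vs 'd' !=
  Pos 4: 'i' vs 'e' !=
  Pos 5: 'd' vs 'n' !=
  Pos 6: 'e' vs 't' !=
Hamming distance = 7


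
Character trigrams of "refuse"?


Word: "refuse" (length 6)
Number of trigrams = 6 - 3 + 1 = 4
  Position 0: "ref"
  Position 1: "efu"
  Position 2: "fus"
  Position 3: "use"
Trigrams = "ref", "efu", "fus", "use"


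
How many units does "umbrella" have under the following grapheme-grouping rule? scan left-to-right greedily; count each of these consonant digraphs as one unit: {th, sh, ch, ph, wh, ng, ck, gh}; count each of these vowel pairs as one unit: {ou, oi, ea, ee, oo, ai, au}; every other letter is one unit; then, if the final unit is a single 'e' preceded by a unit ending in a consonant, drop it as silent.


Word: "umbrella" (8 letters)
Left-to-right scan:
  1. 'u' (letter)
  2. 'm' (letter)
  3. 'b' (letter)
  4. 'r' (letter)
  5. 'e' (letter)
  6. 'l' (letter)
  7. 'l' (letter)
  8. 'a' (letter)
Units from scan: 8
Sound units = 8 units


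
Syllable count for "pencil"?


Word: "pencil"
Syllable breakdown: pen · cil
Counting: 2 parts
= 2 syllables


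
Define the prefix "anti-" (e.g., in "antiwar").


Prefix: anti-
Example: antiwar = anti- + war
Meaning = against


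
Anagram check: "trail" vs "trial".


Word 1: "trail" → sorted: ailrt
Word 2: "trial" → sorted: ailrt
Same letters? ailrt == ailrt
Anagram = Yes


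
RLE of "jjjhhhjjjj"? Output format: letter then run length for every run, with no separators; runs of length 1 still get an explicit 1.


String: "jjjhhhjjjj"
Scanning for consecutive runs:
  'j' x 3
  'h' x 3
  'j' x 4
RLE = "j3h3j4"


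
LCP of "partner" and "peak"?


Word 1: "partner"
Word 2: "peak"
Comparing from start:
  Pos 0: 'p' == 'p'
  Pos 1: 'a' != 'e' (stop)
LCP = "p" (length 1)


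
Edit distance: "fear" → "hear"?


Word 1: "fear" (length 4)
Word 2: "hear" (length 4)
One optimal edit sequence (insert/delete/substitute each cost 1):
  1. substitute 'f' -> 'h'  (+1)
  2. keep 'e'
  3. keep 'a'
  4. keep 'r'
Total edit operations: 1
Edit distance = 1


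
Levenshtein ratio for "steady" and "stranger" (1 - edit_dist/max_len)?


Word 1: "steady" (length 6)
Word 2: "stranger" (length 8)
One optimal edit sequence:
  1. keep 's'
  2. keep 't'
  3. substitute 'e' -> 'r'  (+1)
  4. keep 'a'
  5. insert 'n'  (+1)
  6. insert 'g'  (+1)
  7. substitute 'd' -> 'e'  (+1)
  8. substitute 'y' -> 'r'  (+1)
Edit distance = 5
Max length = max(6, 8) = 8
Similarity = 1 - 5/8
= 0.3750


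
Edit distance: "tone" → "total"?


Word 1: "tone" (length 4)
Word 2: "total" (length 5)
One optimal edit sequence (insert/delete/substitute each cost 1):
  1. keep 't'
  2. keep 'o'
  3. insert 't'  (+1)
  4. substitute 'n' -> 'a'  (+1)
  5. substitute 'e' -> 'l'  (+1)
Total edit operations: 3
Edit distance = 3


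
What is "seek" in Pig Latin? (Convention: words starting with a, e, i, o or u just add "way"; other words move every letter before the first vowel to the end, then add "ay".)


Word: "seek"
Starts with consonant(s) → move to end, add 'ay'
Consonant cluster: "s"
Pig Latin = "eeksay"


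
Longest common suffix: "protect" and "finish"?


Word 1: "protect"
Word 2: "finish"
Comparing from end:
  Pos -1: 't' != 'h' (stop)
LCS = "" (length 0)


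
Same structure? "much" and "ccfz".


Pattern of "much": [0, 1, 2, 3]
Pattern of "ccfz": [0, 0, 1, 2]
Patterns do not match
Same pattern = No


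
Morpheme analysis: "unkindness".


Word: "unkindness"
Morphemes: un- + kind + -ness
Each morpheme carries meaning
= 3 morphemes


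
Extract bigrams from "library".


Word: "library" (length 7)
Number of bigrams = 7 - 2 + 1 = 6
  Position 0: "li"
  Position 1: "ib"
  Position 2: "br"
  Position 3: "ra"
  Position 4: "ar"
  Position 5: "ry"
Bigrams = "li", "ib", "br", "ra", "ar", "ry"


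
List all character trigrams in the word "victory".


Word: "victory" (length 7)
Number of trigrams = 7 - 3 + 1 = 5
  Position 0: "vic"
  Position 1: "ict"
  Position 2: "cto"
  Position 3: "tor"
  Position 4: "ory"
Trigrams = "vic", "ict", "cto", "tor", "ory"


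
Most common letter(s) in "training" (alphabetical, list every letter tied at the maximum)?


Word: "training"
Letter counts:
  'a': 1
  'g': 1
  'i': 2
  'n': 2
  'r': 1
  't': 1
Maximum count = 2
Most frequent = 'i', 'n' (2 times each)


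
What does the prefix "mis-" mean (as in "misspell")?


Prefix: mis-
Example: misspell (mis- + spell)
Meaning = wrongly


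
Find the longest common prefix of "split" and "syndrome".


Word 1: "split"
Word 2: "syndrome"
Comparing from start:
  Pos 0: 's' == 's'
  Pos 1: 'p' != 'y' (stop)
LCP = "s" (length 1)


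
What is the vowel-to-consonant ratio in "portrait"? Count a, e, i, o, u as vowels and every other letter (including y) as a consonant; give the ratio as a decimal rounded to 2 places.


Word: "portrait"
Vowels (a,e,i,o,u): 3
Consonants: 5
Ratio = 3/5
= 0.60


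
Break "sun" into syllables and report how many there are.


Word: "sun"
Syllable breakdown: sun
Counting: 1 part
= 1 syllable


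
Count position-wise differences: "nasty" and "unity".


Comparing character by character (same length = 5):
  Pos 0: 'n' vs 'u' !=
  Pos 1: 'a' vs 'n' !=
  Pos 2: 's' vs 'i' !=
  Pos 3: 't' vs 't' =
  Pos 4: 'y' vs 'y' =
Hamming distance = 3


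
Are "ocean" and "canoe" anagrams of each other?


Word 1: "ocean" → sorted: aceno
Word 2: "canoe" → sorted: aceno
Same letters? aceno == aceno
Anagram = Yes


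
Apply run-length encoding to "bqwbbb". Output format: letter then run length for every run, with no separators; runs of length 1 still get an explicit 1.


String: "bqwbbb"
Scanning for consecutive runs:
  'b' x 1
  'q' x 1
  'w' x 1
  'b' x 3
RLE = "b1q1w1b3"


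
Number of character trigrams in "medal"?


Word: "medal" (length 5)
Number of 3-grams = length - 3 + 1 = 5 - 3 + 1
= 3


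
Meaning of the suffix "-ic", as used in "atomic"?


Suffix: -ic
Example: atomic (atom + -ic)
Meaning = relating to


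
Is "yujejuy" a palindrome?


Word: "yujejuy"
Reversed: "yujejuy"
Forward == Backward? yujejuy == yujejuy
Palindrome = Yes


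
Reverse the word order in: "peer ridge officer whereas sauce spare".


Original: "peer ridge officer whereas sauce spare"
Words (1..n): peer | ridge | officer | whereas | sauce | spare
Reversed (n..1): spare | sauce | whereas | officer | ridge | peer
Result = "spare sauce whereas officer ridge peer"


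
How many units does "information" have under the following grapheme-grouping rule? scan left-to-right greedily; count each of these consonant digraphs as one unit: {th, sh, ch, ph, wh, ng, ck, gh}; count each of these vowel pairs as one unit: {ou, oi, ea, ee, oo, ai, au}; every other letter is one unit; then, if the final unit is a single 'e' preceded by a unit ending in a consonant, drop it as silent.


Word: "information" (11 letters)
Left-to-right scan:
  [1] 'i' (letter)
  [2] 'n' (letter)
  [3] 'f' (letter)
  [4] 'o' (letter)
  [5] 'r' (letter)
  [6] 'm' (letter)
  [7] 'a' (letter)
  [8] 't' (letter)
  [9] 'i' (letter)
  [10] 'o' (letter)
  [11] 'n' (letter)
Units from scan: 11
Sound units = 11 units


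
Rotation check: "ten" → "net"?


Word: "ten", Candidate: "net"
Method: check if candidate is substring of word+word
"tenten" contains "net"? No
Is rotation = No


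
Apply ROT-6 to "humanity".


Word: "humanity"
Shift: 6
Each letter → (letter + shift) mod 26:
  'h' (7) + 6 = 13 → 'n'
  'u' (20) + 6 = 0 → 'a'
  'm' (12) + 6 = 18 → 's'
  'a' (0) + 6 = 6 → 'g'
  'n' (13) + 6 = 19 → 't'
  'i' (8) + 6 = 14 → 'o'
  't' (19) + 6 = 25 → 'z'
  'y' (24) + 6 = 4 → 'e'
Result = "nasgtoze"


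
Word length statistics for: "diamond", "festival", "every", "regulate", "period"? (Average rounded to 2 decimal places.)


Lengths: "diamond"=7, "festival"=8, "every"=5, "regulate"=8, "period"=6
Sum = 34, Count = 5
Average = 34/5 = 6.80
= avg=6.80, min=5, max=8


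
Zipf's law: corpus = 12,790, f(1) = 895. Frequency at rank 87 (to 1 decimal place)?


Zipf's law: f(r) = f(1) / r
f(1) = 895
f(87) = 895 / 87
= 10.3 occurrences


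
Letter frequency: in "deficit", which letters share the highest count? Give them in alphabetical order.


Word: "deficit"
Letter counts:
  'c': 1
  'd': 1
  'e': 1
  'f': 1
  'i': 2
  't': 1
Maximum count = 2
Most frequent = 'i' (2 times each)


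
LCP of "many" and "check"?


Word 1: "many"
Word 2: "check"
Comparing from start:
  Pos 0: 'm' != 'c' (stop)
LCP = "" (length 0)


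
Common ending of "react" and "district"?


Word 1: "react"
Word 2: "district"
Comparing from end:
  Pos -1: 't' == 't'
  Pos -2: 'c' == 'c'
  Pos -3: 'a' != 'i' (stop)
LCS = "ct" (length 2)


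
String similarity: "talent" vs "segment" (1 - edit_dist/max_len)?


Word 1: "talent" (length 6)
Word 2: "segment" (length 7)
One optimal edit sequence:
  1. insert 's'  (+1)
  2. substitute 't' -> 'e'  (+1)
  3. substitute 'a' -> 'g'  (+1)
  4. substitute 'l' -> 'm'  (+1)
  5. keep 'e'
  6. keep 'n'
  7. keep 't'
Edit distance = 4
Max length = max(6, 7) = 7
Similarity = 1 - 4/7
= 0.4286


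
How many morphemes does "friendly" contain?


Word: "friendly"
Morphemes: friend / -ly
Each morpheme carries meaning
= 2 morphemes


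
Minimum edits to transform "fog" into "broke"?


Word 1: "fog" (length 3)
Word 2: "broke" (length 5)
One optimal edit sequence (insert/delete/substitute each cost 1):
  1. insert 'b'  (+1)
  2. substitute 'f' -> 'r'  (+1)
  3. keep 'o'
  4. insert 'k'  (+1)
  5. substitute 'g' -> 'e'  (+1)
Total edit operations: 4
Edit distance = 4


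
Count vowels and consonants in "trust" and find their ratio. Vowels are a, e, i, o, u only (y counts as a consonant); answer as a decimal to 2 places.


Word: "trust"
Vowels (a,e,i,o,u): 1
Consonants: 4
Ratio = 1/4
= 0.25


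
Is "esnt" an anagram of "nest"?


Word 1: "nest" → sorted: enst
Word 2: "esnt" → sorted: enst
Same letters? enst == enst
Anagram = Yes


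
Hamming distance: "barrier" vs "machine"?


Comparing character by character (same length = 7):
  Pos 0: 'b' vs 'm' !=
  Pos 1: 'a' vs 'a' =
  Pos 2: 'r' vs 'c' !=
  Pos 3: 'r' vs 'h' !=
  Pos 4: 'i' vs 'i' =
  Pos 5: 'e' vs 'n' !=
  Pos 6: 'r' vs 'e' !=
Hamming distance = 5


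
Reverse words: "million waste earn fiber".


Original: "million waste earn fiber"
Words (1..n): million | waste | earn | fiber
Reversed (n..1): fiber | earn | waste | million
Result = "fiber earn waste million"


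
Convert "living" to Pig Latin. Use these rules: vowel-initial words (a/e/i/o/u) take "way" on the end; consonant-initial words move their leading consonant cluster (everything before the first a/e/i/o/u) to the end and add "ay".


Word: "living"
Starts with consonant(s) → move to end, add 'ay'
Consonant cluster: "l"
Pig Latin = "ivinglay"


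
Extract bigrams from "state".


Word: "state" (length 5)
Number of bigrams = 5 - 2 + 1 = 4
  Position 0: "st"
  Position 1: "ta"
  Position 2: "at"
  Position 3: "te"
Bigrams = "st", "ta", "at", "te"


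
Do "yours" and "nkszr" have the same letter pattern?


Pattern of "yours": [0, 1, 2, 3, 4]
Pattern of "nkszr": [0, 1, 2, 3, 4]
Patterns match
Same pattern = Yes


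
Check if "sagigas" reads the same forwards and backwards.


Word: "sagigas"
Reversed: "sagigas"
Forward == Backward? sagigas == sagigas
Palindrome = Yes


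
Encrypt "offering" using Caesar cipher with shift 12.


Word: "offering"
Shift: 12
Each letter → (letter + shift) mod 26:
  'o' (14) + 12 = 0 → 'a'
  'f' (5) + 12 = 17 → 'r'
  'f' (5) + 12 = 17 → 'r'
  'e' (4) + 12 = 16 → 'q'
  'r' (17) + 12 = 3 → 'd'
  'i' (8) + 12 = 20 → 'u'
  'n' (13) + 12 = 25 → 'z'
  'g' (6) + 12 = 18 → 's'
Result = "arrqduzs"


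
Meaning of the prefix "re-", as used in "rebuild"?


Prefix: re-
Example: rebuild = re- + build
Meaning = again


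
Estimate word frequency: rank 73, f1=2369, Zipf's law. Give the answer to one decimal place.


Zipf's law: f(r) = f(1) / r
f(1) = 2369
f(73) = 2369 / 73
= 32.5 occurrences


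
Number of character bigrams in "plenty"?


Word: "plenty" (length 6)
Number of 2-grams = length - 2 + 1 = 6 - 2 + 1
= 5


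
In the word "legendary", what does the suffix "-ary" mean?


Suffix: -ary
Example: legendary (legend + -ary)
Meaning = relating to


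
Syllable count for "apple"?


Word: "apple"
Syllable breakdown: ap | ple
Counting: 2 parts
= 2 syllables


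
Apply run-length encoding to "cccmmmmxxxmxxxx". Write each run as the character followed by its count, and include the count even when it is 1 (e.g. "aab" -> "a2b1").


String: "cccmmmmxxxmxxxx"
Scanning for consecutive runs:
  'c' x 3
  'm' x 4
  'x' x 3
  'm' x 1
  'x' x 4
RLE = "c3m4x3m1x4"


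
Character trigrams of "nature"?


Word: "nature" (length 6)
Number of trigrams = 6 - 3 + 1 = 4
  Position 0: "nat"
  Position 1: "atu"
  Position 2: "tur"
  Position 3: "ure"
Trigrams = "nat", "atu", "tur", "ure"


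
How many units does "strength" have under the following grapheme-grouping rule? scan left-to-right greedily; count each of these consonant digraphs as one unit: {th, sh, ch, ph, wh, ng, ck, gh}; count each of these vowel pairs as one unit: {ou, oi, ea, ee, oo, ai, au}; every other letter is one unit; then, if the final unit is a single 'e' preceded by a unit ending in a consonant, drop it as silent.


Word: "strength" (8 letters)
Left-to-right scan:
  (1) 's' (letter)
  (2) 't' (letter)
  (3) 'r' (letter)
  (4) 'e' (letter)
  (5) 'ng' (digraph)
  (6) 'th' (digraph)
Units from scan: 6
Sound units = 6 units


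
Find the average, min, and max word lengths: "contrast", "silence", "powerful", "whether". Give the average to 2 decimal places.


Lengths: "contrast"=8, "silence"=7, "powerful"=8, "whether"=7
Sum = 30, Count = 4
Average = 30/4 = 7.50
= avg=7.50, min=7, max=8


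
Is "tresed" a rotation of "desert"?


Word: "desert", Candidate: "tresed"
Method: check if candidate is substring of word+word
"desertdesert" contains "tresed"? No
Is rotation = No


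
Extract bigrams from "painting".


Word: "painting" (length 8)
Number of bigrams = 8 - 2 + 1 = 7
  Position 0: "pa"
  Position 1: "ai"
  Position 2: "in"
  Position 3: "nt"
  Position 4: "ti"
  Position 5: "in"
  Position 6: "ng"
Bigrams = "pa", "ai", "in", "nt", "ti", "in", "ng"


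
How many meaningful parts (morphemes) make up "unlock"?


Word: "unlock"
Morphemes: un- | lock
Each morpheme carries meaning
= 2 morphemes


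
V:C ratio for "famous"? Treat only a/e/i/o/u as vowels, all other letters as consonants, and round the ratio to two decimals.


Word: "famous"
Vowels (a,e,i,o,u): 3
Consonants: 3
Ratio = 3/3
= 1.00


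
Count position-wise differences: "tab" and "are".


Comparing character by character (same length = 3):
  Pos 0: 't' vs 'a' !=
  Pos 1: 'a' vs 'r' !=
  Pos 2: 'b' vs 'e' !=
Hamming distance = 3


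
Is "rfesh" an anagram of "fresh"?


Word 1: "fresh" → sorted: efhrs
Word 2: "rfesh" → sorted: efhrs
Same letters? efhrs == efhrs
Anagram = Yes


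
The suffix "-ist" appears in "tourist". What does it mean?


Suffix: -ist
As in: tourist -> tour + -ist
Meaning = one who practices


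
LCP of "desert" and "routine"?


Word 1: "desert"
Word 2: "routine"
Comparing from start:
  Pos 0: 'd' != 'r' (stop)
LCP = "" (length 0)


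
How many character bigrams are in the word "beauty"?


Word: "beauty" (length 6)
Number of 2-grams = length - 2 + 1 = 6 - 2 + 1
= 5


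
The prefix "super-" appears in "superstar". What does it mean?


Prefix: super-
Example: superstar = super- + star
Meaning = above / beyond


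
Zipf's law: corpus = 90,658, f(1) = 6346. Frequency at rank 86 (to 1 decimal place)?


Zipf's law: f(r) = f(1) / r
f(1) = 6346
f(86) = 6346 / 86
= 73.8 occurrences


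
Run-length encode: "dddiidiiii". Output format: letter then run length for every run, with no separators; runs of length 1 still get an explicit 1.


String: "dddiidiiii"
Scanning for consecutive runs:
  'd' x 3
  'i' x 2
  'd' x 1
  'i' x 4
RLE = "d3i2d1i4"


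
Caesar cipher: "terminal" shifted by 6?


Word: "terminal"
Shift: 6
Each letter → (letter + shift) mod 26:
  't' (19) + 6 = 25 → 'z'
  'e' (4) + 6 = 10 → 'k'
  'r' (17) + 6 = 23 → 'x'
  'm' (12) + 6 = 18 → 's'
  'i' (8) + 6 = 14 → 'o'
  'n' (13) + 6 = 19 → 't'
  'a' (0) + 6 = 6 → 'g'
  'l' (11) + 6 = 17 → 'r'
Result = "zkxsotgr"


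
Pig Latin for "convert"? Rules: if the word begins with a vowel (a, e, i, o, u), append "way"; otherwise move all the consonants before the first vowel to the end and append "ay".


Word: "convert"
Starts with consonant(s) → move to end, add 'ay'
Consonant cluster: "c"
Pig Latin = "onvertcay"


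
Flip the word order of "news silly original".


Original: "news silly original"
Words (1..n): news | silly | original
Reversed (n..1): original | silly | news
Result = "original silly news"


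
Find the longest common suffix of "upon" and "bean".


Word 1: "upon"
Word 2: "bean"
Comparing from end:
  Pos -1: 'n' == 'n'
  Pos -2: 'o' != 'a' (stop)
LCS = "n" (length 1)


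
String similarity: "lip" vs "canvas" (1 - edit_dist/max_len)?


Word 1: "lip" (length 3)
Word 2: "canvas" (length 6)
One optimal edit sequence:
  1. insert 'c'  (+1)
  2. insert 'a'  (+1)
  3. insert 'n'  (+1)
  4. substitute 'l' -> 'v'  (+1)
  5. substitute 'i' -> 'a'  (+1)
  6. substitute 'p' -> 's'  (+1)
Edit distance = 6
Max length = max(3, 6) = 6
Similarity = 1 - 6/6
= 0.0000


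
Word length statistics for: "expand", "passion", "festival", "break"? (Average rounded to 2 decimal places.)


Lengths: "expand"=6, "passion"=7, "festival"=8, "break"=5
Sum = 26, Count = 4
Average = 26/4 = 6.50
= avg=6.50, min=5, max=8


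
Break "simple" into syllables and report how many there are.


Word: "simple"
Syllable breakdown: sim · ple
Counting: 2 parts
= 2 syllables


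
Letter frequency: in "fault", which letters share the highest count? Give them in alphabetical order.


Word: "fault"
Letter counts:
  'a': 1
  'f': 1
  'l': 1
  't': 1
  'u': 1
Maximum count = 1
Most frequent = 'a', 'f', 'l', 't', 'u' (1 time each)


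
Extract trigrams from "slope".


Word: "slope" (length 5)
Number of trigrams = 5 - 3 + 1 = 3
  Position 0: "slo"
  Position 1: "lop"
  Position 2: "ope"
Trigrams = "slo", "lop", "ope"


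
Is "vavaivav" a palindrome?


Word: "vavaivav"
Reversed: "vaviavav"
Forward == Backward? vavaivav != vaviavav
Palindrome = No


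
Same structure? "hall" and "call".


Pattern of "hall": [0, 1, 2, 2]
Pattern of "call": [0, 1, 2, 2]
Patterns match
Same pattern = Yes


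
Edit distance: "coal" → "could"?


Word 1: "coal" (length 4)
Word 2: "could" (length 5)
One optimal edit sequence (insert/delete/substitute each cost 1):
  1. keep 'c'
  2. keep 'o'
  3. substitute 'a' -> 'u'  (+1)
  4. keep 'l'
  5. insert 'd'  (+1)
Total edit operations: 2
Edit distance = 2


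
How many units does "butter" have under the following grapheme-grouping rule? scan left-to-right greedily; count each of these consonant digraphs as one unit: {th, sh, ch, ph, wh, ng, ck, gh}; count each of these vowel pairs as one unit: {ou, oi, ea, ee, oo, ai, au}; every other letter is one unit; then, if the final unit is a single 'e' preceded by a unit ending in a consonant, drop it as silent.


Word: "butter" (6 letters)
Left-to-right scan:
  (1) 'b' (letter)
  (2) 'u' (letter)
  (3) 't' (letter)
  (4) 't' (letter)
  (5) 'e' (letter)
  (6) 'r' (letter)
Units from scan: 6
Sound units = 6 units


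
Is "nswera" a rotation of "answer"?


Word: "answer", Candidate: "nswera"
Method: check if candidate is substring of word+word
"answeranswer" contains "nswera"? Yes
Is rotation = Yes


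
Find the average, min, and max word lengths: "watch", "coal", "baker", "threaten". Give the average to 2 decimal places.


Lengths: "watch"=5, "coal"=4, "baker"=5, "threaten"=8
Sum = 22, Count = 4
Average = 22/4 = 5.50
= avg=5.50, min=4, max=8


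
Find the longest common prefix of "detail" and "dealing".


Word 1: "detail"
Word 2: "dealing"
Comparing from start:
  Pos 0: 'd' == 'd'
  Pos 1: 'e' == 'e'
  Pos 2: 't' != 'a' (stop)
LCP = "de" (length 2)


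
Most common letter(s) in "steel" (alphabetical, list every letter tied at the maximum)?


Word: "steel"
Letter counts:
  'e': 2
  'l': 1
  's': 1
  't': 1
Maximum count = 2
Most frequent = 'e' (2 times each)


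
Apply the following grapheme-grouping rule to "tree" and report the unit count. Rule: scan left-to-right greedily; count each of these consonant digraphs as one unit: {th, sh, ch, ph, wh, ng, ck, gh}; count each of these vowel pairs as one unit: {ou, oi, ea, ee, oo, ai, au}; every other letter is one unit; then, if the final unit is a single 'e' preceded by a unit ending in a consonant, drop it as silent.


Word: "tree" (4 letters)
Left-to-right scan:
  (1) 't' (letter)
  (2) 'r' (letter)
  (3) 'ee' (vowel-pair)
Units from scan: 3
Sound units = 3 units


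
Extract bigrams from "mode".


Word: "mode" (length 4)
Number of bigrams = 4 - 2 + 1 = 3
  Position 0: "mo"
  Position 1: "od"
  Position 2: "de"
Bigrams = "mo", "od", "de"


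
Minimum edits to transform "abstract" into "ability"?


Word 1: "abstract" (length 8)
Word 2: "ability" (length 7)
One optimal edit sequence (insert/delete/substitute each cost 1):
  1. keep 'a'
  2. keep 'b'
  3. delete 's'  (+1)
  4. substitute 't' -> 'i'  (+1)
  5. substitute 'r' -> 'l'  (+1)
  6. substitute 'a' -> 'i'  (+1)
  7. substitute 'c' -> 't'  (+1)
  8. substitute 't' -> 'y'  (+1)
Total edit operations: 6
Edit distance = 6


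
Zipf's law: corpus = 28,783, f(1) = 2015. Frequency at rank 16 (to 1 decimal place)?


Zipf's law: f(r) = f(1) / r
f(1) = 2015
f(16) = 2015 / 16
= 125.9 occurrences


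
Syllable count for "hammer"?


Word: "hammer"
Syllable breakdown: ham | mer
Counting: 2 parts
= 2 syllables


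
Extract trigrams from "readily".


Word: "readily" (length 7)
Number of trigrams = 7 - 3 + 1 = 5
  Position 0: "rea"
  Position 1: "ead"
  Position 2: "adi"
  Position 3: "dil"
  Position 4: "ily"
Trigrams = "rea", "ead", "adi", "dil", "ily"


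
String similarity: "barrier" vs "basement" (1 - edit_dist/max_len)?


Word 1: "barrier" (length 7)
Word 2: "basement" (length 8)
One optimal edit sequence:
  1. keep 'b'
  2. keep 'a'
  3. substitute 'r' -> 's'  (+1)
  4. substitute 'r' -> 'e'  (+1)
  5. substitute 'i' -> 'm'  (+1)
  6. keep 'e'
  7. insert 'n'  (+1)
  8. substitute 'r' -> 't'  (+1)
Edit distance = 5
Max length = max(7, 8) = 8
Similarity = 1 - 5/8
= 0.3750


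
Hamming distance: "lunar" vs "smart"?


Comparing character by character (same length = 5):
  Pos 0: 'l' vs 's' !=
  Pos 1: 'u' vs 'm' !=
  Pos 2: 'n' vs 'a' !=
  Pos 3: 'a' vs 'r' !=
  Pos 4: 'r' vs 't' !=
Hamming distance = 5


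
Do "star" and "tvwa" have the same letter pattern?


Pattern of "star": [0, 1, 2, 3]
Pattern of "tvwa": [0, 1, 2, 3]
Patterns match
Same pattern = Yes


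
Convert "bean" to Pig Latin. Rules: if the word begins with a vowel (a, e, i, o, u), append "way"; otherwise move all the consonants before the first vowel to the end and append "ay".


Word: "bean"
Starts with consonant(s) → move to end, add 'ay'
Consonant cluster: "b"
Pig Latin = "eanbay"


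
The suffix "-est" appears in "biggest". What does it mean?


Suffix: -est
Example: biggest = big + -est, with a spelling change
Meaning = most


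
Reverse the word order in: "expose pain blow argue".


Original: "expose pain blow argue"
Words (1..n): expose | pain | blow | argue
Reversed (n..1): argue | blow | pain | expose
Result = "argue blow pain expose"


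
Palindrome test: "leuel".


Word: "leuel"
Reversed: "leuel"
Forward == Backward? leuel == leuel
Palindrome = Yes


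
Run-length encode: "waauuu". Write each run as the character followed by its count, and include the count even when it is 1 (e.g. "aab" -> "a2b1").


String: "waauuu"
Scanning for consecutive runs:
  'w' x 1
  'a' x 2
  'u' x 3
RLE = "w1a2u3"


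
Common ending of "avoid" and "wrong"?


Word 1: "avoid"
Word 2: "wrong"
Comparing from end:
  Pos -1: 'd' != 'g' (stop)
LCS = "" (length 0)


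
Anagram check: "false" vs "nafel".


Word 1: "false" → sorted: aefls
Word 2: "nafel" → sorted: aefln
Same letters? aefls != aefln
Anagram = No


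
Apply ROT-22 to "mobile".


Word: "mobile"
Shift: 22
Each letter → (letter + shift) mod 26:
  'm' (12) + 22 = 8 → 'i'
  'o' (14) + 22 = 10 → 'k'
  'b' (1) + 22 = 23 → 'x'
  'i' (8) + 22 = 4 → 'e'
  'l' (11) + 22 = 7 → 'h'
  'e' (4) + 22 = 0 → 'a'
Result = "ikxeha"


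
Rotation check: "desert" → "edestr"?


Word: "desert", Candidate: "edestr"
Method: check if candidate is substring of word+word
"desertdesert" contains "edestr"? No
Is rotation = No


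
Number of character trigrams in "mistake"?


Word: "mistake" (length 7)
Number of 3-grams = length - 3 + 1 = 7 - 3 + 1
= 5


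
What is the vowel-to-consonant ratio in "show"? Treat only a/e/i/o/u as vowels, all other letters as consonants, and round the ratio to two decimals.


Word: "show"
Vowels (a,e,i,o,u): 1
Consonants: 3
Ratio = 1/3
= 0.33


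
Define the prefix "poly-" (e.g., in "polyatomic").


Prefix: poly-
Example: polyatomic = poly- + atomic
Meaning = many


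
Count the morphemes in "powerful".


Word: "powerful"
Morphemes: power | -ful
Each morpheme carries meaning
= 2 morphemes


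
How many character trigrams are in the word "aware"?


Word: "aware" (length 5)
Number of 3-grams = length - 3 + 1 = 5 - 3 + 1
= 3


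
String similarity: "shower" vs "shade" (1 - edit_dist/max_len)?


Word 1: "shower" (length 6)
Word 2: "shade" (length 5)
One optimal edit sequence:
  1. keep 's'
  2. keep 'h'
  3. substitute 'o' -> 'a'  (+1)
  4. substitute 'w' -> 'd'  (+1)
  5. keep 'e'
  6. delete 'r'  (+1)
Edit distance = 3
Max length = max(6, 5) = 6
Similarity = 1 - 3/6
= 0.5000


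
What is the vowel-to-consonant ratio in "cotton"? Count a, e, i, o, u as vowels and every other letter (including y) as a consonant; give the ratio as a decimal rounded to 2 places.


Word: "cotton"
Vowels (a,e,i,o,u): 2
Consonants: 4
Ratio = 2/4
= 0.50


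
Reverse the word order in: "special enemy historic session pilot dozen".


Original: "special enemy historic session pilot dozen"
Words (1..n): special | enemy | historic | session | pilot | dozen
Reversed (n..1): dozen | pilot | session | historic | enemy | special
Result = "dozen pilot session historic enemy special"


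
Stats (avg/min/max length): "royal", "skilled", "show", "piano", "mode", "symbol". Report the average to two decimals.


Lengths: "royal"=5, "skilled"=7, "show"=4, "piano"=5, "mode"=4, "symbol"=6
Sum = 31, Count = 6
Average = 31/6 = 5.17
= avg=5.17, min=4, max=7


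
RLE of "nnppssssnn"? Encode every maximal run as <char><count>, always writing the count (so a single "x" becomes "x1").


String: "nnppssssnn"
Scanning for consecutive runs:
  'n' x 2
  'p' x 2
  's' x 4
  'n' x 2
RLE = "n2p2s4n2"


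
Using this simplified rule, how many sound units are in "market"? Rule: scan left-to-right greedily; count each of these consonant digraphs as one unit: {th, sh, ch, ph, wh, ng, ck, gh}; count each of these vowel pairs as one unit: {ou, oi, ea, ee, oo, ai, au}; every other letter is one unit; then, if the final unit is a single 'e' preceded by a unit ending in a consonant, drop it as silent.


Word: "market" (6 letters)
Left-to-right scan:
  (1) 'm' (letter)
  (2) 'a' (letter)
  (3) 'r' (letter)
  (4) 'k' (letter)
  (5) 'e' (letter)
  (6) 't' (letter)
Units from scan: 6
Sound units = 6 units


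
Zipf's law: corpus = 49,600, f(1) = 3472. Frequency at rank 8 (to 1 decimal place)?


Zipf's law: f(r) = f(1) / r
f(1) = 3472
f(8) = 3472 / 8
= 434.0 occurrences


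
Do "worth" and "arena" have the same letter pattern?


Pattern of "worth": [0, 1, 2, 3, 4]
Pattern of "arena": [0, 1, 2, 3, 0]
Patterns do not match
Same pattern = No


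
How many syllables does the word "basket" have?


Word: "basket"
Syllable breakdown: bas-ket
Counting: 2 parts
= 2 syllables


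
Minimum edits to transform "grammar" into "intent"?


Word 1: "grammar" (length 7)
Word 2: "intent" (length 6)
One optimal edit sequence (insert/delete/substitute each cost 1):
  1. delete 'g'  (+1)
  2. substitute 'r' -> 'i'  (+1)
  3. substitute 'a' -> 'n'  (+1)
  4. substitute 'm' -> 't'  (+1)
  5. substitute 'm' -> 'e'  (+1)
  6. substitute 'a' -> 'n'  (+1)
  7. substitute 'r' -> 't'  (+1)
Total edit operations: 7
Edit distance = 7


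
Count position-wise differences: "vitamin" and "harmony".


Comparing character by character (same length = 7):
  Pos 0: 'v' vs 'h' !=
  Pos 1: 'i' vs 'a' !=
  Pos 2: 't' vs 'r' !=
  Pos 3: 'a' vs 'm' !=
  Pos 4: 'm' vs 'o' !=
  Pos 5: 'i' vs 'n' !=
  Pos 6: 'n' vs 'y' !=
Hamming distance = 7


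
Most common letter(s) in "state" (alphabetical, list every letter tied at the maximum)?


Word: "state"
Letter counts:
  'a': 1
  'e': 1
  's': 1
  't': 2
Maximum count = 2
Most frequent = 't' (2 times each)


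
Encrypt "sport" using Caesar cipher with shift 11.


Word: "sport"
Shift: 11
Each letter → (letter + shift) mod 26:
  's' (18) + 11 = 3 → 'd'
  'p' (15) + 11 = 0 → 'a'
  'o' (14) + 11 = 25 → 'z'
  'r' (17) + 11 = 2 → 'c'
  't' (19) + 11 = 4 → 'e'
Result = "dazce"


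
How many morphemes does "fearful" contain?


Word: "fearful"
Morphemes: fear / -ful
Each morpheme carries meaning
= 2 morphemes


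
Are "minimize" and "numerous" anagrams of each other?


Word 1: "minimize" → sorted: eiiimmnz
Word 2: "numerous" → sorted: emnorsuu
Same letters? eiiimmnz != emnorsuu
Anagram = No


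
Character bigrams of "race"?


Word: "race" (length 4)
Number of bigrams = 4 - 2 + 1 = 3
  Position 0: "ra"
  Position 1: "ac"
  Position 2: "ce"
Bigrams = "ra", "ac", "ce"


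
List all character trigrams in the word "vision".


Word: "vision" (length 6)
Number of trigrams = 6 - 3 + 1 = 4
  Position 0: "vis"
  Position 1: "isi"
  Position 2: "sio"
  Position 3: "ion"
Trigrams = "vis", "isi", "sio", "ion"


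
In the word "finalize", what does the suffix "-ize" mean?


Suffix: -ize
Example: finalize = final + -ize
Meaning = to make


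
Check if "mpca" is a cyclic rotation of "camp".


Word: "camp", Candidate: "mpca"
Method: check if candidate is substring of word+word
"campcamp" contains "mpca"? Yes
Is rotation = Yes


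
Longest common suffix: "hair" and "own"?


Word 1: "hair"
Word 2: "own"
Comparing from end:
  Pos -1: 'r' != 'n' (stop)
LCS = "" (length 0)


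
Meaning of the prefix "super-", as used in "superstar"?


Prefix: super-
Example: superstar = super- + star
Meaning = above / beyond


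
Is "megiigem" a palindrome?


Word: "megiigem"
Reversed: "megiigem"
Forward == Backward? megiigem == megiigem
Palindrome = Yes


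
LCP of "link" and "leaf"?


Word 1: "link"
Word 2: "leaf"
Comparing from start:
  Pos 0: 'l' == 'l'
  Pos 1: 'i' != 'e' (stop)
LCP = "l" (length 1)


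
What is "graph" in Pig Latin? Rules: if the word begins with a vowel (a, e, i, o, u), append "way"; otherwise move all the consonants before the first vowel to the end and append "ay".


Word: "graph"
Starts with consonant(s) → move to end, add 'ay'
Consonant cluster: "gr"
Pig Latin = "aphgray"


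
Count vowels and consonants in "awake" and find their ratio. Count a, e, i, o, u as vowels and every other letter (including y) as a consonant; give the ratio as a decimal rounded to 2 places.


Word: "awake"
Vowels (a,e,i,o,u): 3
Consonants: 2
Ratio = 3/2
= 1.50


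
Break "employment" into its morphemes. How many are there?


Word: "employment"
Morphemes: employ | -ment
Each morpheme carries meaning
= 2 morphemes


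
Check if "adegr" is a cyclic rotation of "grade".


Word: "grade", Candidate: "adegr"
Method: check if candidate is substring of word+word
"gradegrade" contains "adegr"? Yes
Is rotation = Yes


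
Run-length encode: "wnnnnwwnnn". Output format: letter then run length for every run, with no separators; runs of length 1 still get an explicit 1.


String: "wnnnnwwnnn"
Scanning for consecutive runs:
  'w' x 1
  'n' x 4
  'w' x 2
  'n' x 3
RLE = "w1n4w2n3"


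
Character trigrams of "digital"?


Word: "digital" (length 7)
Number of trigrams = 7 - 3 + 1 = 5
  Position 0: "dig"
  Position 1: "igi"
  Position 2: "git"
  Position 3: "ita"
  Position 4: "tal"
Trigrams = "dig", "igi", "git", "ita", "tal"


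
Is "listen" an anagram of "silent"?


Word 1: "silent" → sorted: eilnst
Word 2: "listen" → sorted: eilnst
Same letters? eilnst == eilnst
Anagram = Yes


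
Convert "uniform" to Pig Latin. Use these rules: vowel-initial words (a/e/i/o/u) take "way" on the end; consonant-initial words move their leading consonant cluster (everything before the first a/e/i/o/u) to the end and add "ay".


Word: "uniform"
Starts with vowel → add 'way'
Pig Latin = "uniformway"


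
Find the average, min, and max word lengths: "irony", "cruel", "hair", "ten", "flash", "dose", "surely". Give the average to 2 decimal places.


Lengths: "irony"=5, "cruel"=5, "hair"=4, "ten"=3, "flash"=5, "dose"=4, "surely"=6
Sum = 32, Count = 7
Average = 32/7 = 4.57
= avg=4.57, min=3, max=6


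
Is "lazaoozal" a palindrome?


Word: "lazaoozal"
Reversed: "lazooazal"
Forward == Backward? lazaoozal != lazooazal
Palindrome = No


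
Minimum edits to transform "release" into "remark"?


Word 1: "release" (length 7)
Word 2: "remark" (length 6)
One optimal edit sequence (insert/delete/substitute each cost 1):
  1. keep 'r'
  2. keep 'e'
  3. delete 'l'  (+1)
  4. substitute 'e' -> 'm'  (+1)
  5. keep 'a'
  6. substitute 's' -> 'r'  (+1)
  7. substitute 'e' -> 'k'  (+1)
Total edit operations: 4
Edit distance = 4


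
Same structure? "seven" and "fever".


Pattern of "seven": [0, 1, 2, 1, 3]
Pattern of "fever": [0, 1, 2, 1, 3]
Patterns match
Same pattern = Yes


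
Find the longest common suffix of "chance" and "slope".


Word 1: "chance"
Word 2: "slope"
Comparing from end:
  Pos -1: 'e' == 'e'
  Pos -2: 'c' != 'p' (stop)
LCS = "e" (length 1)


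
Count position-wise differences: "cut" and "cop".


Comparing character by character (same length = 3):
  Pos 0: 'c' vs 'c' =
  Pos 1: 'u' vs 'o' !=
  Pos 2: 't' vs 'p' !=
Hamming distance = 2


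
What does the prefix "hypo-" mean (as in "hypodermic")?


Prefix: hypo-
Example: hypodermic = hypo- + dermic
Meaning = under / below normal


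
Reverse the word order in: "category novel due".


Original: "category novel due"
Words (1..n): category | novel | due
Reversed (n..1): due | novel | category
Result = "due novel category"


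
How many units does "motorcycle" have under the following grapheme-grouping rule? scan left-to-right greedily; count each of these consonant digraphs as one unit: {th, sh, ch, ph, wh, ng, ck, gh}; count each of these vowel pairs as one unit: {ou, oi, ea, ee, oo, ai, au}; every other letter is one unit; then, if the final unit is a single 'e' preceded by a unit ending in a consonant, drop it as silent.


Word: "motorcycle" (10 letters)
Left-to-right scan:
  [1] 'm' (letter)
  [2] 'o' (letter)
  [3] 't' (letter)
  [4] 'o' (letter)
  [5] 'r' (letter)
  [6] 'c' (letter)
  [7] 'y' (letter)
  [8] 'c' (letter)
  [9] 'l' (letter)
  [10] 'e' (letter)
Units from scan: 10
Final unit is 'e' after a consonant -> drop as silent (-1)
Sound units = 9 units


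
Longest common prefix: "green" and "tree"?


Word 1: "green"
Word 2: "tree"
Comparing from start:
  Pos 0: 'g' != 't' (stop)
LCP = "" (length 0)


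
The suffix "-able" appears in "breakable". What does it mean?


Suffix: -able
As in: breakable -> break + -able
Meaning = capable of


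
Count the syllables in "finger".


Word: "finger"
Syllable breakdown: fin-ger
Counting: 2 parts
= 2 syllables
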